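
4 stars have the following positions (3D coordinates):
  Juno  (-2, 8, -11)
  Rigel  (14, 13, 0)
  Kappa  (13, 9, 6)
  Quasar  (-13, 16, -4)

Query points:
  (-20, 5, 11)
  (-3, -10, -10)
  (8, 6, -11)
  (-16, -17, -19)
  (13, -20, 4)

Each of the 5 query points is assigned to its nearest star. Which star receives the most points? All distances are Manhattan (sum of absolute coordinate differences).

Juno

(-20, 5, 11) — d to each: Juno:43, Rigel:53, Kappa:42, Quasar:33 → nearest is Quasar
(-3, -10, -10) — d to each: Juno:20, Rigel:50, Kappa:51, Quasar:42 → nearest is Juno
(8, 6, -11) — d to each: Juno:12, Rigel:24, Kappa:25, Quasar:38 → nearest is Juno
(-16, -17, -19) — d to each: Juno:47, Rigel:79, Kappa:80, Quasar:51 → nearest is Juno
(13, -20, 4) — d to each: Juno:58, Rigel:38, Kappa:31, Quasar:70 → nearest is Kappa
Tally — Juno:3, Kappa:1, Quasar:1. Juno captures the most (3).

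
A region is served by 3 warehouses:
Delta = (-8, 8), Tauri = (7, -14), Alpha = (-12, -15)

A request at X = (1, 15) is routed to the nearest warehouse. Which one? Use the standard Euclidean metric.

Compare squared distances (the ordering matches that of the actual distances):
d²(X, Delta) = (1−(-8))² + (15−8)² = 81 + 49 = 130
d²(X, Tauri) = (1−7)² + (15−(-14))² = 36 + 841 = 877
d²(X, Alpha) = (1−(-12))² + (15−(-15))² = 169 + 900 = 1069
Delta is nearest.

Delta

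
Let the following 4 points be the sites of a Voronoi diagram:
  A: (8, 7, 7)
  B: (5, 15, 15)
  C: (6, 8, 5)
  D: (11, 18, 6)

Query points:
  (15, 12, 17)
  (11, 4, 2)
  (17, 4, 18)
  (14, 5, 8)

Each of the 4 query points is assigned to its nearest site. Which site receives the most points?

(15, 12, 17) — d² to each: A:174, B:113, C:241, D:173 → nearest is B
(11, 4, 2) — d² to each: A:43, B:326, C:50, D:212 → nearest is A
(17, 4, 18) — d² to each: A:211, B:274, C:306, D:376 → nearest is A
(14, 5, 8) — d² to each: A:41, B:230, C:82, D:182 → nearest is A
Tally — A:3, B:1. A captures the most (3).

A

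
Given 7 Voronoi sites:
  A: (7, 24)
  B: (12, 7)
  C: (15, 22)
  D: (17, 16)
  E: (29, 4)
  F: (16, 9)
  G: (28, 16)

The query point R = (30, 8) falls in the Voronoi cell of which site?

Compare squared distances (the ordering matches that of the actual distances):
|RA|² = (30−7)² + (8−24)² = 529 + 256 = 785
|RB|² = (30−12)² + (8−7)² = 324 + 1 = 325
|RC|² = (30−15)² + (8−22)² = 225 + 196 = 421
|RD|² = (30−17)² + (8−16)² = 169 + 64 = 233
|RE|² = (30−29)² + (8−4)² = 1 + 16 = 17
|RF|² = (30−16)² + (8−9)² = 196 + 1 = 197
|RG|² = (30−28)² + (8−16)² = 4 + 64 = 68
The smallest is to E, so R lies in the Voronoi region of E.

E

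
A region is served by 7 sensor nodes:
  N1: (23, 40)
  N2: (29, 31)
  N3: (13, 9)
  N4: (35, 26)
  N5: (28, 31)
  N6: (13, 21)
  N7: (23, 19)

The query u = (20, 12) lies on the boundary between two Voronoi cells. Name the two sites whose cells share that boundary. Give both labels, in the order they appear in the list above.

N3 and N7

Squared distances from u to each site:
|uN1|² = (20−23)² + (12−40)² = 9 + 784 = 793
|uN2|² = (20−29)² + (12−31)² = 81 + 361 = 442
|uN3|² = (20−13)² + (12−9)² = 49 + 9 = 58
|uN4|² = (20−35)² + (12−26)² = 225 + 196 = 421
|uN5|² = (20−28)² + (12−31)² = 64 + 361 = 425
|uN6|² = (20−13)² + (12−21)² = 49 + 81 = 130
|uN7|² = (20−23)² + (12−19)² = 9 + 49 = 58
u is equidistant from N3 and N7 (both at squared distance 58), and every other site is strictly farther — so u lies on the N3–N7 Voronoi edge.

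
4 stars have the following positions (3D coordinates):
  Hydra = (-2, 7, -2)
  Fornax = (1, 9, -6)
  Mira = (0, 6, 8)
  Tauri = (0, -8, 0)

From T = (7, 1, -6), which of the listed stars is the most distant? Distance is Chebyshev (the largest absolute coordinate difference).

Mira

d(T, Hydra) = max(9, 6, 4) = 9
d(T, Fornax) = max(6, 8, 0) = 8
d(T, Mira) = max(7, 5, 14) = 14
d(T, Tauri) = max(7, 9, 6) = 9
The largest is to Mira.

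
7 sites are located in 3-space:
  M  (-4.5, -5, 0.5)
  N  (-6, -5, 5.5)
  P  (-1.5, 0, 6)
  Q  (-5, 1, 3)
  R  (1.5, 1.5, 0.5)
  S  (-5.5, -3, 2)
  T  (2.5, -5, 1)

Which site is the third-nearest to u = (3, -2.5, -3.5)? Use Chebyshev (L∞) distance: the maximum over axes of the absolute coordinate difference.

M

d(u,M) = max(7.5, 2.5, 4) = 7.5
d(u,N) = max(9, 2.5, 9) = 9
d(u,P) = max(4.5, 2.5, 9.5) = 9.5
d(u,Q) = max(8, 3.5, 6.5) = 8
d(u,R) = max(1.5, 4, 4) = 4
d(u,S) = max(8.5, 0.5, 5.5) = 8.5
d(u,T) = max(0.5, 2.5, 4.5) = 4.5
Sorted ascending: R, T, M, Q, … — the third-nearest is M.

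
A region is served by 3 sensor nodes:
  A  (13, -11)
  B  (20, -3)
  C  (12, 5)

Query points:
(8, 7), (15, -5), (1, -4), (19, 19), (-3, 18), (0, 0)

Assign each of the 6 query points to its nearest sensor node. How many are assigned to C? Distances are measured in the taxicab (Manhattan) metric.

4

(8, 7) — d to each: A:23, B:22, C:6 → nearest is C
(15, -5) — d to each: A:8, B:7, C:13 → nearest is B
(1, -4) — d to each: A:19, B:20, C:20 → nearest is A
(19, 19) — d to each: A:36, B:23, C:21 → nearest is C
(-3, 18) — d to each: A:45, B:44, C:28 → nearest is C
(0, 0) — d to each: A:24, B:23, C:17 → nearest is C
4 of the 6 points have C as nearest.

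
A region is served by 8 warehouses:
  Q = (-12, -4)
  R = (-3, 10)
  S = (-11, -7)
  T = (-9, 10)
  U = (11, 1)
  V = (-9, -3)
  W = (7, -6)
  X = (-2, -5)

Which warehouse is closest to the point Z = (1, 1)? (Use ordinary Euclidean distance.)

X

Since √ is increasing, it suffices to compare squared distances:
|ZQ|² = 169 + 25 = 194
|ZR|² = 16 + 81 = 97
|ZS|² = 144 + 64 = 208
|ZT|² = 100 + 81 = 181
|ZU|² = 100 + 0 = 100
|ZV|² = 100 + 16 = 116
|ZW|² = 36 + 49 = 85
|ZX|² = 9 + 36 = 45
Minimum is at X.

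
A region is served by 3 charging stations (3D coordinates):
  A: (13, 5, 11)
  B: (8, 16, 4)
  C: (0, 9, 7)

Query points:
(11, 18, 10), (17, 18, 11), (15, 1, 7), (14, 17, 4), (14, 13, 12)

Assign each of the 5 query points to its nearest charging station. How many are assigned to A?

(11, 18, 10) — d² to each: A:174, B:49, C:211 → nearest is B
(17, 18, 11) — d² to each: A:185, B:134, C:386 → nearest is B
(15, 1, 7) — d² to each: A:36, B:283, C:289 → nearest is A
(14, 17, 4) — d² to each: A:194, B:37, C:269 → nearest is B
(14, 13, 12) — d² to each: A:66, B:109, C:237 → nearest is A
2 of the 5 points have A as nearest.

2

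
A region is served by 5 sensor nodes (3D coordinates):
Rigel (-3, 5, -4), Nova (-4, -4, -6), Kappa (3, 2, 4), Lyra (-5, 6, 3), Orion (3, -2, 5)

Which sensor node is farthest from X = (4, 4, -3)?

Since √ is increasing, it suffices to compare squared distances:
d²(X, Rigel) = (4−(-3))² + (4−5)² + (-3−(-4))² = 49 + 1 + 1 = 51
d²(X, Nova) = (4−(-4))² + (4−(-4))² + (-3−(-6))² = 64 + 64 + 9 = 137
d²(X, Kappa) = (4−3)² + (4−2)² + (-3−4)² = 1 + 4 + 49 = 54
d²(X, Lyra) = (4−(-5))² + (4−6)² + (-3−3)² = 81 + 4 + 36 = 121
d²(X, Orion) = (4−3)² + (4−(-2))² + (-3−5)² = 1 + 36 + 64 = 101
The largest is to Nova.

Nova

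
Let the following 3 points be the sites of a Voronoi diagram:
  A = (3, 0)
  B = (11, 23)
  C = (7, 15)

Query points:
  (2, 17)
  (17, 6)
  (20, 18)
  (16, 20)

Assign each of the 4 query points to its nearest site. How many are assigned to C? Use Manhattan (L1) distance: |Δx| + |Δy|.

(2, 17) — d to each: A:18, B:15, C:7 → nearest is C
(17, 6) — d to each: A:20, B:23, C:19 → nearest is C
(20, 18) — d to each: A:35, B:14, C:16 → nearest is B
(16, 20) — d to each: A:33, B:8, C:14 → nearest is B
2 of the 4 points have C as nearest.

2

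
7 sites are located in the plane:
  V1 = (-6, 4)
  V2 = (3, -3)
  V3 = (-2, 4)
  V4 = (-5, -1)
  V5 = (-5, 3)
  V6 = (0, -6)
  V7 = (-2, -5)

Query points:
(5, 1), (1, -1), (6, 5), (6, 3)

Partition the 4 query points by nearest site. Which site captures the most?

(5, 1) — d² to each: V1:130, V2:20, V3:58, V4:104, V5:104, V6:74, V7:85 → nearest is V2
(1, -1) — d² to each: V1:74, V2:8, V3:34, V4:36, V5:52, V6:26, V7:25 → nearest is V2
(6, 5) — d² to each: V1:145, V2:73, V3:65, V4:157, V5:125, V6:157, V7:164 → nearest is V3
(6, 3) — d² to each: V1:145, V2:45, V3:65, V4:137, V5:121, V6:117, V7:128 → nearest is V2
Tally — V2:3, V3:1. V2 captures the most (3).

V2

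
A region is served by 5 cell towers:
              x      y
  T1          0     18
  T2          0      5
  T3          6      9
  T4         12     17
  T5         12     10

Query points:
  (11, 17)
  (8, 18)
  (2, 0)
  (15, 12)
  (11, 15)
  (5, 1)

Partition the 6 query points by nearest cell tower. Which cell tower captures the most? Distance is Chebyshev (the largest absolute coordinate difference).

(11, 17) — d to each: T1:11, T2:12, T3:8, T4:1, T5:7 → nearest is T4
(8, 18) — d to each: T1:8, T2:13, T3:9, T4:4, T5:8 → nearest is T4
(2, 0) — d to each: T1:18, T2:5, T3:9, T4:17, T5:10 → nearest is T2
(15, 12) — d to each: T1:15, T2:15, T3:9, T4:5, T5:3 → nearest is T5
(11, 15) — d to each: T1:11, T2:11, T3:6, T4:2, T5:5 → nearest is T4
(5, 1) — d to each: T1:17, T2:5, T3:8, T4:16, T5:9 → nearest is T2
Tally — T2:2, T4:3, T5:1. T4 captures the most (3).

T4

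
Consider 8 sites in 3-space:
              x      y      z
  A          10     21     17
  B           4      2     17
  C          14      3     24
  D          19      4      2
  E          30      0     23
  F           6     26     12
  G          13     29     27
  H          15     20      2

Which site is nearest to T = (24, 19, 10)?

Squared Euclidean distances:
|TA|² = 196 + 4 + 49 = 249
|TB|² = 400 + 289 + 49 = 738
|TC|² = 100 + 256 + 196 = 552
|TD|² = 25 + 225 + 64 = 314
|TE|² = 36 + 361 + 169 = 566
|TF|² = 324 + 49 + 4 = 377
|TG|² = 121 + 100 + 289 = 510
|TH|² = 81 + 1 + 64 = 146
H is nearest.

H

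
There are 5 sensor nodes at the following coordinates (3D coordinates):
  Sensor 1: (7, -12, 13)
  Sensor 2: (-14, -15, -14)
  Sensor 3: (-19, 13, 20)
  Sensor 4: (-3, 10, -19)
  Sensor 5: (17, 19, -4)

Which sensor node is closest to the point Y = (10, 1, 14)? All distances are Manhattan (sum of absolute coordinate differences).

d(Y, Sensor 1) = |10−7| + |1−(-12)| + |14−13| = 3 + 13 + 1 = 17
d(Y, Sensor 2) = |10−(-14)| + |1−(-15)| + |14−(-14)| = 24 + 16 + 28 = 68
d(Y, Sensor 3) = |10−(-19)| + |1−13| + |14−20| = 29 + 12 + 6 = 47
d(Y, Sensor 4) = |10−(-3)| + |1−10| + |14−(-19)| = 13 + 9 + 33 = 55
d(Y, Sensor 5) = |10−17| + |1−19| + |14−(-4)| = 7 + 18 + 18 = 43
The smallest is to Sensor 1, so Y lies in the Voronoi region of Sensor 1.

Sensor 1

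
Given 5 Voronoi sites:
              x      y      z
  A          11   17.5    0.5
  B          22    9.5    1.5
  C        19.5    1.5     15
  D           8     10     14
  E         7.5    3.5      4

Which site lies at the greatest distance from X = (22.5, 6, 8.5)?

A

Squared Euclidean distances:
|XA|² = (22.5−11)² + (6−17.5)² + (8.5−0.5)² = 132.25 + 132.25 + 64 = 328.5
|XB|² = (22.5−22)² + (6−9.5)² + (8.5−1.5)² = 0.25 + 12.25 + 49 = 61.5
|XC|² = (22.5−19.5)² + (6−1.5)² + (8.5−15)² = 9 + 20.25 + 42.25 = 71.5
|XD|² = (22.5−8)² + (6−10)² + (8.5−14)² = 210.25 + 16 + 30.25 = 256.5
|XE|² = (22.5−7.5)² + (6−3.5)² + (8.5−4)² = 225 + 6.25 + 20.25 = 251.5
The largest is to A.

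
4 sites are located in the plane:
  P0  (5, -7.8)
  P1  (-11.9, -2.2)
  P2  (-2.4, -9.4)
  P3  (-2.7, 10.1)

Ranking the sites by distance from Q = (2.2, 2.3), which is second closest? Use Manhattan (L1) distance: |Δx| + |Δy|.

d(Q,P0) = |2.2−5| + |2.3−(-7.8)| = 2.8 + 10.1 = 12.9
d(Q,P1) = |2.2−(-11.9)| + |2.3−(-2.2)| = 14.1 + 4.5 = 18.6
d(Q,P2) = |2.2−(-2.4)| + |2.3−(-9.4)| = 4.6 + 11.7 = 16.3
d(Q,P3) = |2.2−(-2.7)| + |2.3−10.1| = 4.9 + 7.8 = 12.7
Sorted ascending: P3, P0, P2, … — the second-nearest is P0.

P0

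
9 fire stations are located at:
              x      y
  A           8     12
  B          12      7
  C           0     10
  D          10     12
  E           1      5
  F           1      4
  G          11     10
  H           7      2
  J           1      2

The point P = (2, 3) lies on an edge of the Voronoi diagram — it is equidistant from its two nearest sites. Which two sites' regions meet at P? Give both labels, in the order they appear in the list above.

Squared distances from P to each site:
|PA|² = (2−8)² + (3−12)² = 36 + 81 = 117
|PB|² = (2−12)² + (3−7)² = 100 + 16 = 116
|PC|² = (2−0)² + (3−10)² = 4 + 49 = 53
|PD|² = (2−10)² + (3−12)² = 64 + 81 = 145
|PE|² = (2−1)² + (3−5)² = 1 + 4 = 5
|PF|² = (2−1)² + (3−4)² = 1 + 1 = 2
|PG|² = (2−11)² + (3−10)² = 81 + 49 = 130
|PH|² = (2−7)² + (3−2)² = 25 + 1 = 26
|PJ|² = (2−1)² + (3−2)² = 1 + 1 = 2
P is equidistant from F and J (both at squared distance 2), and every other site is strictly farther — so P lies on the F–J Voronoi edge.

F and J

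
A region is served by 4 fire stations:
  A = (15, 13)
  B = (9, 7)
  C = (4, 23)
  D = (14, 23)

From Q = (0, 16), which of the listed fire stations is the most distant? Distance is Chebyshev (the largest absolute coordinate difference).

A

d(Q,A) = max(15, 3) = 15
d(Q,B) = max(9, 9) = 9
d(Q,C) = max(4, 7) = 7
d(Q,D) = max(14, 7) = 14
The largest is to A.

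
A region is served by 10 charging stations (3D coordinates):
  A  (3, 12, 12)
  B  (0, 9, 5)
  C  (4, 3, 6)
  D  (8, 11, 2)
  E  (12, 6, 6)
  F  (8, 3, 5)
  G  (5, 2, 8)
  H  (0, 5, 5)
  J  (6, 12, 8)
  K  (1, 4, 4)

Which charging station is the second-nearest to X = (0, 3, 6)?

K

Squared Euclidean distances:
|XA|² = (0−3)² + (3−12)² + (6−12)² = 9 + 81 + 36 = 126
|XB|² = (0−0)² + (3−9)² + (6−5)² = 0 + 36 + 1 = 37
|XC|² = (0−4)² + (3−3)² + (6−6)² = 16 + 0 + 0 = 16
|XD|² = (0−8)² + (3−11)² + (6−2)² = 64 + 64 + 16 = 144
|XE|² = (0−12)² + (3−6)² + (6−6)² = 144 + 9 + 0 = 153
|XF|² = (0−8)² + (3−3)² + (6−5)² = 64 + 0 + 1 = 65
|XG|² = (0−5)² + (3−2)² + (6−8)² = 25 + 1 + 4 = 30
|XH|² = (0−0)² + (3−5)² + (6−5)² = 0 + 4 + 1 = 5
|XJ|² = (0−6)² + (3−12)² + (6−8)² = 36 + 81 + 4 = 121
|XK|² = (0−1)² + (3−4)² + (6−4)² = 1 + 1 + 4 = 6
Sorted ascending: H, K, C, … — the second-nearest is K.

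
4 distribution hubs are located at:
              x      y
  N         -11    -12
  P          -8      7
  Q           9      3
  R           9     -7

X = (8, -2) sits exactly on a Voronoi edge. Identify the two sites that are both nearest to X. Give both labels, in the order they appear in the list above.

Squared distances from X to each site:
|XN|² = (8−(-11))² + (-2−(-12))² = 361 + 100 = 461
|XP|² = (8−(-8))² + (-2−7)² = 256 + 81 = 337
|XQ|² = (8−9)² + (-2−3)² = 1 + 25 = 26
|XR|² = (8−9)² + (-2−(-7))² = 1 + 25 = 26
X is equidistant from Q and R (both at squared distance 26), and every other site is strictly farther — so X lies on the Q–R Voronoi edge.

Q and R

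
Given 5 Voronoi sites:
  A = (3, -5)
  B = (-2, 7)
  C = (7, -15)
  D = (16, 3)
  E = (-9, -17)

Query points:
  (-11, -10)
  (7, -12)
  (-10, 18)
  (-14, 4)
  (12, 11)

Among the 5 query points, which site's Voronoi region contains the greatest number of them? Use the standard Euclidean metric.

B

(-11, -10) — d² to each: A:221, B:370, C:349, D:898, E:53 → nearest is E
(7, -12) — d² to each: A:65, B:442, C:9, D:306, E:281 → nearest is C
(-10, 18) — d² to each: A:698, B:185, C:1378, D:901, E:1226 → nearest is B
(-14, 4) — d² to each: A:370, B:153, C:802, D:901, E:466 → nearest is B
(12, 11) — d² to each: A:337, B:212, C:701, D:80, E:1225 → nearest is D
Tally — B:2, C:1, D:1, E:1. B captures the most (2).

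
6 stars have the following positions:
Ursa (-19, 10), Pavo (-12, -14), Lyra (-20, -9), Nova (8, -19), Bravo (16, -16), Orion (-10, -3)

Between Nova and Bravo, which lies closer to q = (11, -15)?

Nova

Compare squared distances:
d²(q, Nova) = (11−8)² + (-15−(-19))² = 9 + 16 = 25
d²(q, Bravo) = (11−16)² + (-15−(-16))² = 25 + 1 = 26
25 < 26, so Nova is closer.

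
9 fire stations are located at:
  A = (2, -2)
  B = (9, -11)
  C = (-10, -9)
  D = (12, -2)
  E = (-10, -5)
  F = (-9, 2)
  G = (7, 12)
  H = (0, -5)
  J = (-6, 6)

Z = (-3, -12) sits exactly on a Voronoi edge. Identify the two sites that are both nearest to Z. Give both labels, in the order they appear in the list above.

Squared distances from Z to each site:
|ZA|² = 25 + 100 = 125
|ZB|² = 144 + 1 = 145
|ZC|² = 49 + 9 = 58
|ZD|² = 225 + 100 = 325
|ZE|² = 49 + 49 = 98
|ZF|² = 36 + 196 = 232
|ZG|² = 100 + 576 = 676
|ZH|² = 9 + 49 = 58
|ZJ|² = 9 + 324 = 333
Z is equidistant from C and H (both at squared distance 58), and every other site is strictly farther — so Z lies on the C–H Voronoi edge.

C and H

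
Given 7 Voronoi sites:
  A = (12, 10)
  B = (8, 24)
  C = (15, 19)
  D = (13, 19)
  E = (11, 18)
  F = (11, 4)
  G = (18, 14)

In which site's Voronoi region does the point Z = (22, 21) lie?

Since √ is increasing, it suffices to compare squared distances:
|ZA|² = (22−12)² + (21−10)² = 100 + 121 = 221
|ZB|² = (22−8)² + (21−24)² = 196 + 9 = 205
|ZC|² = (22−15)² + (21−19)² = 49 + 4 = 53
|ZD|² = (22−13)² + (21−19)² = 81 + 4 = 85
|ZE|² = (22−11)² + (21−18)² = 121 + 9 = 130
|ZF|² = (22−11)² + (21−4)² = 121 + 289 = 410
|ZG|² = (22−18)² + (21−14)² = 16 + 49 = 65
The smallest is to C, so Z lies in the Voronoi region of C.

C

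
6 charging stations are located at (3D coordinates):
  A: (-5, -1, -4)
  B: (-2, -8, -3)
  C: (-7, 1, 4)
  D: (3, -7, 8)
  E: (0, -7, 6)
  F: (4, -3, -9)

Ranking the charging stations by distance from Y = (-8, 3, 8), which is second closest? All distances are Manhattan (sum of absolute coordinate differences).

d(Y,A) = |-8−(-5)| + |3−(-1)| + |8−(-4)| = 3 + 4 + 12 = 19
d(Y,B) = |-8−(-2)| + |3−(-8)| + |8−(-3)| = 6 + 11 + 11 = 28
d(Y,C) = |-8−(-7)| + |3−1| + |8−4| = 1 + 2 + 4 = 7
d(Y,D) = |-8−3| + |3−(-7)| + |8−8| = 11 + 10 + 0 = 21
d(Y,E) = |-8−0| + |3−(-7)| + |8−6| = 8 + 10 + 2 = 20
d(Y,F) = |-8−4| + |3−(-3)| + |8−(-9)| = 12 + 6 + 17 = 35
Sorted ascending: C, A, E, … — the second-nearest is A.

A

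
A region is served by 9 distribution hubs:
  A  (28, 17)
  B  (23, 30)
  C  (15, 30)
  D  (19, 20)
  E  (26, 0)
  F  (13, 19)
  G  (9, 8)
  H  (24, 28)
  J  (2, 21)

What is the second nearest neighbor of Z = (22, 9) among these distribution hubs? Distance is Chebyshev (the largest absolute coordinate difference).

E

d(Z,A) = max(6, 8) = 8
d(Z,B) = max(1, 21) = 21
d(Z,C) = max(7, 21) = 21
d(Z,D) = max(3, 11) = 11
d(Z,E) = max(4, 9) = 9
d(Z,F) = max(9, 10) = 10
d(Z,G) = max(13, 1) = 13
d(Z,H) = max(2, 19) = 19
d(Z,J) = max(20, 12) = 20
Sorted ascending: A, E, F, … — the second-nearest is E.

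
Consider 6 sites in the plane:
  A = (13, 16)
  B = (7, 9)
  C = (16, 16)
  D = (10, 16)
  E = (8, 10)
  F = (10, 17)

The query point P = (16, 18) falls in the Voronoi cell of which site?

C

Compare squared distances (the ordering matches that of the actual distances):
|PA|² = (16−13)² + (18−16)² = 9 + 4 = 13
|PB|² = (16−7)² + (18−9)² = 81 + 81 = 162
|PC|² = (16−16)² + (18−16)² = 0 + 4 = 4
|PD|² = (16−10)² + (18−16)² = 36 + 4 = 40
|PE|² = (16−8)² + (18−10)² = 64 + 64 = 128
|PF|² = (16−10)² + (18−17)² = 36 + 1 = 37
The smallest is to C, so P lies in the Voronoi region of C.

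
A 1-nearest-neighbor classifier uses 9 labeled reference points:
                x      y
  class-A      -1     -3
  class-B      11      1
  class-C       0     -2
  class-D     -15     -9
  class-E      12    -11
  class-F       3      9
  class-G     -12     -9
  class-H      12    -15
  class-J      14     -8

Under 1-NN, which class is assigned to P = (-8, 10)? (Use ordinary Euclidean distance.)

class-F

Compare squared distances (the ordering matches that of the actual distances):
d²(P, class-A) = 49 + 169 = 218
d²(P, class-B) = 361 + 81 = 442
d²(P, class-C) = 64 + 144 = 208
d²(P, class-D) = 49 + 361 = 410
d²(P, class-E) = 400 + 441 = 841
d²(P, class-F) = 121 + 1 = 122
d²(P, class-G) = 16 + 361 = 377
d²(P, class-H) = 400 + 625 = 1025
d²(P, class-J) = 484 + 324 = 808
class-F is nearest.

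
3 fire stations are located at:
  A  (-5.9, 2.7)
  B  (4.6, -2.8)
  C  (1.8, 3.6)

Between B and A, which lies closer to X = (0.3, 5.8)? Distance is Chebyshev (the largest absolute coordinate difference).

A

d(X,B) = max(4.3, 8.6) = 8.6
d(X,A) = max(6.2, 3.1) = 6.2
8.6 > 6.2, so A is closer.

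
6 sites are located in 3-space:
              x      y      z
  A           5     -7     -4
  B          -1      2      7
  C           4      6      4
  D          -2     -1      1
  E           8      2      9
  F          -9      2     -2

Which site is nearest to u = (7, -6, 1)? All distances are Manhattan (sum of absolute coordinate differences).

d(u,A) = |7−5| + |-6−(-7)| + |1−(-4)| = 2 + 1 + 5 = 8
d(u,B) = |7−(-1)| + |-6−2| + |1−7| = 8 + 8 + 6 = 22
d(u,C) = |7−4| + |-6−6| + |1−4| = 3 + 12 + 3 = 18
d(u,D) = |7−(-2)| + |-6−(-1)| + |1−1| = 9 + 5 + 0 = 14
d(u,E) = |7−8| + |-6−2| + |1−9| = 1 + 8 + 8 = 17
d(u,F) = |7−(-9)| + |-6−2| + |1−(-2)| = 16 + 8 + 3 = 27
A is nearest.

A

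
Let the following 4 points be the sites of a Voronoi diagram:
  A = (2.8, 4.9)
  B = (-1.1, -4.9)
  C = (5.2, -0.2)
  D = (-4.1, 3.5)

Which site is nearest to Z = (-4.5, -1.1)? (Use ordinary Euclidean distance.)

Squared Euclidean distances:
|ZA|² = (-4.5−2.8)² + (-1.1−4.9)² = 53.29 + 36 = 89.29
|ZB|² = (-4.5−(-1.1))² + (-1.1−(-4.9))² = 11.56 + 14.44 = 26
|ZC|² = (-4.5−5.2)² + (-1.1−(-0.2))² = 94.09 + 0.81 = 94.9
|ZD|² = (-4.5−(-4.1))² + (-1.1−3.5)² = 0.16 + 21.16 = 21.32
D is nearest.

D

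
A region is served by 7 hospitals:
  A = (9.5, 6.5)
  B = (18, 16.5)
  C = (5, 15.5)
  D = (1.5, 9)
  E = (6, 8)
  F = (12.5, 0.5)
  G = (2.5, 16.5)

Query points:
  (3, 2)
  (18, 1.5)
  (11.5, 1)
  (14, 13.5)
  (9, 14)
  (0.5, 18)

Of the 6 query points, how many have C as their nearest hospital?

1

(3, 2) — d² to each: A:62.5, B:435.25, C:186.25, D:51.25, E:45, F:92.5, G:210.5 → nearest is E
(18, 1.5) — d² to each: A:97.25, B:225, C:365, D:328.5, E:186.25, F:31.25, G:465.25 → nearest is F
(11.5, 1) — d² to each: A:34.25, B:282.5, C:252.5, D:164, E:79.25, F:1.25, G:321.25 → nearest is F
(14, 13.5) — d² to each: A:69.25, B:25, C:85, D:176.5, E:94.25, F:171.25, G:141.25 → nearest is B
(9, 14) — d² to each: A:56.5, B:87.25, C:18.25, D:81.25, E:45, F:194.5, G:48.5 → nearest is C
(0.5, 18) — d² to each: A:213.25, B:308.5, C:26.5, D:82, E:130.25, F:450.25, G:6.25 → nearest is G
1 of the 6 points has C as nearest.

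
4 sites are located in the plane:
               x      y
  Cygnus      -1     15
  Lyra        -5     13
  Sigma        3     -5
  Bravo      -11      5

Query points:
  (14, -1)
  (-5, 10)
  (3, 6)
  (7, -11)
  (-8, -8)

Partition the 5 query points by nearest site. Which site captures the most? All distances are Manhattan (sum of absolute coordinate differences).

Sigma

(14, -1) — d to each: Cygnus:31, Lyra:33, Sigma:15, Bravo:31 → nearest is Sigma
(-5, 10) — d to each: Cygnus:9, Lyra:3, Sigma:23, Bravo:11 → nearest is Lyra
(3, 6) — d to each: Cygnus:13, Lyra:15, Sigma:11, Bravo:15 → nearest is Sigma
(7, -11) — d to each: Cygnus:34, Lyra:36, Sigma:10, Bravo:34 → nearest is Sigma
(-8, -8) — d to each: Cygnus:30, Lyra:24, Sigma:14, Bravo:16 → nearest is Sigma
Tally — Lyra:1, Sigma:4. Sigma captures the most (4).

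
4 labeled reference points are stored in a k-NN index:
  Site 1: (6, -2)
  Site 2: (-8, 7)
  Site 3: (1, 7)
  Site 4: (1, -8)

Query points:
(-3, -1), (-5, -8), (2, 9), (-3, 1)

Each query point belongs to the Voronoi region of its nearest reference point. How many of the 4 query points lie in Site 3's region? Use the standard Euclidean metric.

2

(-3, -1) — d² to each: Site 1:82, Site 2:89, Site 3:80, Site 4:65 → nearest is Site 4
(-5, -8) — d² to each: Site 1:157, Site 2:234, Site 3:261, Site 4:36 → nearest is Site 4
(2, 9) — d² to each: Site 1:137, Site 2:104, Site 3:5, Site 4:290 → nearest is Site 3
(-3, 1) — d² to each: Site 1:90, Site 2:61, Site 3:52, Site 4:97 → nearest is Site 3
2 of the 4 points have Site 3 as nearest.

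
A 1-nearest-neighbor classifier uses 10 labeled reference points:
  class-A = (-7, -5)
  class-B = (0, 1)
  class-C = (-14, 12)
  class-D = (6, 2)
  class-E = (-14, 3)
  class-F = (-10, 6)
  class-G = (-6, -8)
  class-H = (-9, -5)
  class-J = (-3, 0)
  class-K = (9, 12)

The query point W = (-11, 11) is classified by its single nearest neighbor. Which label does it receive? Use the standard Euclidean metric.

Since √ is increasing, it suffices to compare squared distances:
d²(W, class-A) = (-11−(-7))² + (11−(-5))² = 16 + 256 = 272
d²(W, class-B) = (-11−0)² + (11−1)² = 121 + 100 = 221
d²(W, class-C) = (-11−(-14))² + (11−12)² = 9 + 1 = 10
d²(W, class-D) = (-11−6)² + (11−2)² = 289 + 81 = 370
d²(W, class-E) = (-11−(-14))² + (11−3)² = 9 + 64 = 73
d²(W, class-F) = (-11−(-10))² + (11−6)² = 1 + 25 = 26
d²(W, class-G) = (-11−(-6))² + (11−(-8))² = 25 + 361 = 386
d²(W, class-H) = (-11−(-9))² + (11−(-5))² = 4 + 256 = 260
d²(W, class-J) = (-11−(-3))² + (11−0)² = 64 + 121 = 185
d²(W, class-K) = (-11−9)² + (11−12)² = 400 + 1 = 401
class-C is nearest.

class-C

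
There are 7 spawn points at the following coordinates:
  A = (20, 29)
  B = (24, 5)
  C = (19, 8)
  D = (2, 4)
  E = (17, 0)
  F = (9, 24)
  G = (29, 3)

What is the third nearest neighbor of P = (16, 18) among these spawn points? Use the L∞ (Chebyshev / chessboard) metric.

d(P,A) = max(4, 11) = 11
d(P,B) = max(8, 13) = 13
d(P,C) = max(3, 10) = 10
d(P,D) = max(14, 14) = 14
d(P,E) = max(1, 18) = 18
d(P,F) = max(7, 6) = 7
d(P,G) = max(13, 15) = 15
Sorted ascending: F, C, A, B, … — the third-nearest is A.

A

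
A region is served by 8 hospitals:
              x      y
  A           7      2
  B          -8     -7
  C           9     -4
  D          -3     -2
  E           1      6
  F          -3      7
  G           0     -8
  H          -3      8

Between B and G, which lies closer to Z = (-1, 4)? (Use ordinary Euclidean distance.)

Compare squared distances:
|ZB|² = (-1−(-8))² + (4−(-7))² = 49 + 121 = 170
|ZG|² = (-1−0)² + (4−(-8))² = 1 + 144 = 145
170 > 145, so G is closer.

G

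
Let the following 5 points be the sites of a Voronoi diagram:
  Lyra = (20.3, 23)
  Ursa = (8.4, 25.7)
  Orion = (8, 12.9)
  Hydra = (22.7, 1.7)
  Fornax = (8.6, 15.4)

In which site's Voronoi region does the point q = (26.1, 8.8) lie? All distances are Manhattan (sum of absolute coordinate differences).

Hydra

d(q, Lyra) = |26.1−20.3| + |8.8−23| = 5.8 + 14.2 = 20
d(q, Ursa) = |26.1−8.4| + |8.8−25.7| = 17.7 + 16.9 = 34.6
d(q, Orion) = |26.1−8| + |8.8−12.9| = 18.1 + 4.1 = 22.2
d(q, Hydra) = |26.1−22.7| + |8.8−1.7| = 3.4 + 7.1 = 10.5
d(q, Fornax) = |26.1−8.6| + |8.8−15.4| = 17.5 + 6.6 = 24.1
Minimum is at Hydra.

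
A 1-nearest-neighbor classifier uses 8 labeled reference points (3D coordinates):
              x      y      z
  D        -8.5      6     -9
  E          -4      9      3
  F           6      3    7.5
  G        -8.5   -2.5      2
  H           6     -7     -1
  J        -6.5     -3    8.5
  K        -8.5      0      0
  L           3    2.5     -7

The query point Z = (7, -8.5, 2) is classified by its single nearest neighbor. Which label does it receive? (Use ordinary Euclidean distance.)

Since √ is increasing, it suffices to compare squared distances:
|ZD|² = (7−(-8.5))² + (-8.5−6)² + (2−(-9))² = 240.25 + 210.25 + 121 = 571.5
|ZE|² = (7−(-4))² + (-8.5−9)² + (2−3)² = 121 + 306.25 + 1 = 428.25
|ZF|² = (7−6)² + (-8.5−3)² + (2−7.5)² = 1 + 132.25 + 30.25 = 163.5
|ZG|² = (7−(-8.5))² + (-8.5−(-2.5))² + (2−2)² = 240.25 + 36 + 0 = 276.25
|ZH|² = (7−6)² + (-8.5−(-7))² + (2−(-1))² = 1 + 2.25 + 9 = 12.25
|ZJ|² = (7−(-6.5))² + (-8.5−(-3))² + (2−8.5)² = 182.25 + 30.25 + 42.25 = 254.75
|ZK|² = (7−(-8.5))² + (-8.5−0)² + (2−0)² = 240.25 + 72.25 + 4 = 316.5
|ZL|² = (7−3)² + (-8.5−2.5)² + (2−(-7))² = 16 + 121 + 81 = 218
The smallest is to H, so Z lies in the Voronoi region of H.

H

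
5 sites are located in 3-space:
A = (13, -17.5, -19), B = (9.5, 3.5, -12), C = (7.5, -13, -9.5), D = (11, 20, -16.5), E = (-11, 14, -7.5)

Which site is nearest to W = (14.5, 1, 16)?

Compare squared distances (the ordering matches that of the actual distances):
|WA|² = (14.5−13)² + (1−(-17.5))² + (16−(-19))² = 2.25 + 342.25 + 1225 = 1569.5
|WB|² = (14.5−9.5)² + (1−3.5)² + (16−(-12))² = 25 + 6.25 + 784 = 815.25
|WC|² = (14.5−7.5)² + (1−(-13))² + (16−(-9.5))² = 49 + 196 + 650.25 = 895.25
|WD|² = (14.5−11)² + (1−20)² + (16−(-16.5))² = 12.25 + 361 + 1056.25 = 1429.5
|WE|² = (14.5−(-11))² + (1−14)² + (16−(-7.5))² = 650.25 + 169 + 552.25 = 1371.5
The smallest is to B, so W lies in the Voronoi region of B.

B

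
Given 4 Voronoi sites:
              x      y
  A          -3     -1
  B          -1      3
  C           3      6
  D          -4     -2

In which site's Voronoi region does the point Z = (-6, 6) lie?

Compare squared distances (the ordering matches that of the actual distances):
|ZA|² = (-6−(-3))² + (6−(-1))² = 9 + 49 = 58
|ZB|² = (-6−(-1))² + (6−3)² = 25 + 9 = 34
|ZC|² = (-6−3)² + (6−6)² = 81 + 0 = 81
|ZD|² = (-6−(-4))² + (6−(-2))² = 4 + 64 = 68
Minimum is at B.

B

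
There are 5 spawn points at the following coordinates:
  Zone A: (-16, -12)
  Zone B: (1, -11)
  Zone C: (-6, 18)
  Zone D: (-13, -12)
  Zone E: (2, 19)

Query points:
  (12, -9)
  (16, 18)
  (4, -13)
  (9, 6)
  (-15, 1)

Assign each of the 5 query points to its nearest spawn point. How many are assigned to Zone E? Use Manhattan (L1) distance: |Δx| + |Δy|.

(12, -9) — d to each: Zone A:31, Zone B:13, Zone C:45, Zone D:28, Zone E:38 → nearest is Zone B
(16, 18) — d to each: Zone A:62, Zone B:44, Zone C:22, Zone D:59, Zone E:15 → nearest is Zone E
(4, -13) — d to each: Zone A:21, Zone B:5, Zone C:41, Zone D:18, Zone E:34 → nearest is Zone B
(9, 6) — d to each: Zone A:43, Zone B:25, Zone C:27, Zone D:40, Zone E:20 → nearest is Zone E
(-15, 1) — d to each: Zone A:14, Zone B:28, Zone C:26, Zone D:15, Zone E:35 → nearest is Zone A
2 of the 5 points have Zone E as nearest.

2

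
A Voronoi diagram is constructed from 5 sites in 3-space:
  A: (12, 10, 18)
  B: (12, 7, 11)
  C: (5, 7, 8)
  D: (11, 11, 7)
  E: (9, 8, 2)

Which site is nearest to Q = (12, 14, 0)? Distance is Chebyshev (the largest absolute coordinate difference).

E

d(Q,A) = max(0, 4, 18) = 18
d(Q,B) = max(0, 7, 11) = 11
d(Q,C) = max(7, 7, 8) = 8
d(Q,D) = max(1, 3, 7) = 7
d(Q,E) = max(3, 6, 2) = 6
Minimum is at E.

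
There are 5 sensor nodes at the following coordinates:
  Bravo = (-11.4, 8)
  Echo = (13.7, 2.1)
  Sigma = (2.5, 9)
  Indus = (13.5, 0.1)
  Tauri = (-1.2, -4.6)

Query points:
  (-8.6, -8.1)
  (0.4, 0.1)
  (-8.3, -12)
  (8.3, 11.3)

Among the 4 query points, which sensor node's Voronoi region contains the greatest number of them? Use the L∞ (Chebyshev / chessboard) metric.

Tauri

(-8.6, -8.1) — d to each: Bravo:16.1, Echo:22.3, Sigma:17.1, Indus:22.1, Tauri:7.4 → nearest is Tauri
(0.4, 0.1) — d to each: Bravo:11.8, Echo:13.3, Sigma:8.9, Indus:13.1, Tauri:4.7 → nearest is Tauri
(-8.3, -12) — d to each: Bravo:20, Echo:22, Sigma:21, Indus:21.8, Tauri:7.4 → nearest is Tauri
(8.3, 11.3) — d to each: Bravo:19.7, Echo:9.2, Sigma:5.8, Indus:11.2, Tauri:15.9 → nearest is Sigma
Tally — Sigma:1, Tauri:3. Tauri captures the most (3).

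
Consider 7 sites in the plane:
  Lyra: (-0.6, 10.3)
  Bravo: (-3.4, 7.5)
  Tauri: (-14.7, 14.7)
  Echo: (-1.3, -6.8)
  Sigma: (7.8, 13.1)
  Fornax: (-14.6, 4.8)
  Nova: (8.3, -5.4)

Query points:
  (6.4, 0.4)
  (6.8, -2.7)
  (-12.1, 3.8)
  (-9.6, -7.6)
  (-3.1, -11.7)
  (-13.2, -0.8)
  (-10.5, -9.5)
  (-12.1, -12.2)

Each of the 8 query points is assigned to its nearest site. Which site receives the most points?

(6.4, 0.4) — d² to each: Lyra:147.01, Bravo:146.45, Tauri:649.7, Echo:111.13, Sigma:163.25, Fornax:460.36, Nova:37.25 → nearest is Nova
(6.8, -2.7) — d² to each: Lyra:223.76, Bravo:208.08, Tauri:765.01, Echo:82.42, Sigma:250.64, Fornax:514.21, Nova:9.54 → nearest is Nova
(-12.1, 3.8) — d² to each: Lyra:174.5, Bravo:89.38, Tauri:125.57, Echo:229, Sigma:482.5, Fornax:7.25, Nova:500.8 → nearest is Fornax
(-9.6, -7.6) — d² to each: Lyra:401.41, Bravo:266.45, Tauri:523.3, Echo:69.53, Sigma:731.25, Fornax:178.76, Nova:325.25 → nearest is Echo
(-3.1, -11.7) — d² to each: Lyra:490.25, Bravo:368.73, Tauri:831.52, Echo:27.25, Sigma:733.85, Fornax:404.5, Nova:169.65 → nearest is Echo
(-13.2, -0.8) — d² to each: Lyra:281.97, Bravo:164.93, Tauri:242.5, Echo:177.61, Sigma:634.21, Fornax:33.32, Nova:483.41 → nearest is Fornax
(-10.5, -9.5) — d² to each: Lyra:490.05, Bravo:339.41, Tauri:603.28, Echo:91.93, Sigma:845.65, Fornax:221.3, Nova:370.25 → nearest is Echo
(-12.1, -12.2) — d² to each: Lyra:638.5, Bravo:463.78, Tauri:730.37, Echo:145.8, Sigma:1036.1, Fornax:295.25, Nova:462.4 → nearest is Echo
Tally — Echo:4, Fornax:2, Nova:2. Echo captures the most (4).

Echo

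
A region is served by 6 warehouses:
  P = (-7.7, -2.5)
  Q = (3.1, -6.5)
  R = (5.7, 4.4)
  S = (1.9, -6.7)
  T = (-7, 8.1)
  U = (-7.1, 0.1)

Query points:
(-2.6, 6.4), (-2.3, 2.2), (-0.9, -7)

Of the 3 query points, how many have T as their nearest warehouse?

(-2.6, 6.4) — d² to each: P:105.22, Q:198.9, R:72.89, S:191.86, T:22.25, U:59.94 → nearest is T
(-2.3, 2.2) — d² to each: P:51.25, Q:104.85, R:68.84, S:96.85, T:56.9, U:27.45 → nearest is U
(-0.9, -7) — d² to each: P:66.49, Q:16.25, R:173.52, S:7.93, T:265.22, U:88.85 → nearest is S
1 of the 3 points has T as nearest.

1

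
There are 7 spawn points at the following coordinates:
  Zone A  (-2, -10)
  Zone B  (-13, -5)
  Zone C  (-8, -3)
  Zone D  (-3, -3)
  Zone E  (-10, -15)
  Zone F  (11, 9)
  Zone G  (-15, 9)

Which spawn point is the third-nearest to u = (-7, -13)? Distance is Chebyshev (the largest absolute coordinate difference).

Zone B

d(u, Zone A) = max(5, 3) = 5
d(u, Zone B) = max(6, 8) = 8
d(u, Zone C) = max(1, 10) = 10
d(u, Zone D) = max(4, 10) = 10
d(u, Zone E) = max(3, 2) = 3
d(u, Zone F) = max(18, 22) = 22
d(u, Zone G) = max(8, 22) = 22
Sorted ascending: Zone E, Zone A, Zone B, Zone C, … — the third-nearest is Zone B.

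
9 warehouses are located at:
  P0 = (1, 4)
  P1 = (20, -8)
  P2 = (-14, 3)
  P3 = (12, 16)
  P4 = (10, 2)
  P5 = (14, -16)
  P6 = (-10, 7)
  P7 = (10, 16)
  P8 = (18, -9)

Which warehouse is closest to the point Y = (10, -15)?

P5

Compare squared distances (the ordering matches that of the actual distances):
|YP0|² = (10−1)² + (-15−4)² = 81 + 361 = 442
|YP1|² = (10−20)² + (-15−(-8))² = 100 + 49 = 149
|YP2|² = (10−(-14))² + (-15−3)² = 576 + 324 = 900
|YP3|² = (10−12)² + (-15−16)² = 4 + 961 = 965
|YP4|² = (10−10)² + (-15−2)² = 0 + 289 = 289
|YP5|² = (10−14)² + (-15−(-16))² = 16 + 1 = 17
|YP6|² = (10−(-10))² + (-15−7)² = 400 + 484 = 884
|YP7|² = (10−10)² + (-15−16)² = 0 + 961 = 961
|YP8|² = (10−18)² + (-15−(-9))² = 64 + 36 = 100
P5 is nearest.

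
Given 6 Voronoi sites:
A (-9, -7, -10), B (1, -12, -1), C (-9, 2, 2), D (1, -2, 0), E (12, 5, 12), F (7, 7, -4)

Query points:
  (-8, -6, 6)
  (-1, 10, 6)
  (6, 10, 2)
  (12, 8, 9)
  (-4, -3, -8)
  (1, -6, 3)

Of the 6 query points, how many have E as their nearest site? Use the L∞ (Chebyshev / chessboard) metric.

1

(-8, -6, 6) — d to each: A:16, B:9, C:8, D:9, E:20, F:15 → nearest is C
(-1, 10, 6) — d to each: A:17, B:22, C:8, D:12, E:13, F:10 → nearest is C
(6, 10, 2) — d to each: A:17, B:22, C:15, D:12, E:10, F:6 → nearest is F
(12, 8, 9) — d to each: A:21, B:20, C:21, D:11, E:3, F:13 → nearest is E
(-4, -3, -8) — d to each: A:5, B:9, C:10, D:8, E:20, F:11 → nearest is A
(1, -6, 3) — d to each: A:13, B:6, C:10, D:4, E:11, F:13 → nearest is D
1 of the 6 points has E as nearest.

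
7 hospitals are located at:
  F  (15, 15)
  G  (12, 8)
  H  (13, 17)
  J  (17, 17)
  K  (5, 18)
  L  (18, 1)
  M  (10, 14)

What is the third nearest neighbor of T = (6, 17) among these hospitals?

H

Compare squared distances (the ordering matches that of the actual distances):
|TF|² = (6−15)² + (17−15)² = 81 + 4 = 85
|TG|² = (6−12)² + (17−8)² = 36 + 81 = 117
|TH|² = (6−13)² + (17−17)² = 49 + 0 = 49
|TJ|² = (6−17)² + (17−17)² = 121 + 0 = 121
|TK|² = (6−5)² + (17−18)² = 1 + 1 = 2
|TL|² = (6−18)² + (17−1)² = 144 + 256 = 400
|TM|² = (6−10)² + (17−14)² = 16 + 9 = 25
Sorted ascending: K, M, H, F, … — the third-nearest is H.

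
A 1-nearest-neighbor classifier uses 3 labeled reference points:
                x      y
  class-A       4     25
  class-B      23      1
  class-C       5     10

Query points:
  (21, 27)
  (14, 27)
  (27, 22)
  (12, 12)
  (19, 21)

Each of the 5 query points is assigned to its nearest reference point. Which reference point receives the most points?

class-A

(21, 27) — d² to each: class-A:293, class-B:680, class-C:545 → nearest is class-A
(14, 27) — d² to each: class-A:104, class-B:757, class-C:370 → nearest is class-A
(27, 22) — d² to each: class-A:538, class-B:457, class-C:628 → nearest is class-B
(12, 12) — d² to each: class-A:233, class-B:242, class-C:53 → nearest is class-C
(19, 21) — d² to each: class-A:241, class-B:416, class-C:317 → nearest is class-A
Tally — class-A:3, class-B:1, class-C:1. class-A captures the most (3).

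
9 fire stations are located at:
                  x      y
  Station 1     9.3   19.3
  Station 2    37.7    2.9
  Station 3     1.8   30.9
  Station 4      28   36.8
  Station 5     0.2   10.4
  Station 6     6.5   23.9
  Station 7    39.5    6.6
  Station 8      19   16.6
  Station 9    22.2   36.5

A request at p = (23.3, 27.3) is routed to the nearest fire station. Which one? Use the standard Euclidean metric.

Station 9

Since √ is increasing, it suffices to compare squared distances:
d²(p, Station 1) = (23.3−9.3)² + (27.3−19.3)² = 196 + 64 = 260
d²(p, Station 2) = (23.3−37.7)² + (27.3−2.9)² = 207.36 + 595.36 = 802.72
d²(p, Station 3) = (23.3−1.8)² + (27.3−30.9)² = 462.25 + 12.96 = 475.21
d²(p, Station 4) = (23.3−28)² + (27.3−36.8)² = 22.09 + 90.25 = 112.34
d²(p, Station 5) = (23.3−0.2)² + (27.3−10.4)² = 533.61 + 285.61 = 819.22
d²(p, Station 6) = (23.3−6.5)² + (27.3−23.9)² = 282.24 + 11.56 = 293.8
d²(p, Station 7) = (23.3−39.5)² + (27.3−6.6)² = 262.44 + 428.49 = 690.93
d²(p, Station 8) = (23.3−19)² + (27.3−16.6)² = 18.49 + 114.49 = 132.98
d²(p, Station 9) = (23.3−22.2)² + (27.3−36.5)² = 1.21 + 84.64 = 85.85
The smallest is to Station 9, so p lies in the Voronoi region of Station 9.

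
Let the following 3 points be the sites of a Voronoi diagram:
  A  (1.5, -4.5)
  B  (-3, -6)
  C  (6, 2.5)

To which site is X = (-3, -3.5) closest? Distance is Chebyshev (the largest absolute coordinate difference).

d(X,A) = max(4.5, 1) = 4.5
d(X,B) = max(0, 2.5) = 2.5
d(X,C) = max(9, 6) = 9
Minimum is at B.

B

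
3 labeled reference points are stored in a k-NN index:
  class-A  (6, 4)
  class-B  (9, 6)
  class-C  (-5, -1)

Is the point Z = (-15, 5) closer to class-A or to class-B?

Compare squared distances:
d²(Z, class-A) = (-15−6)² + (5−4)² = 441 + 1 = 442
d²(Z, class-B) = (-15−9)² + (5−6)² = 576 + 1 = 577
442 < 577, so class-A is closer.

class-A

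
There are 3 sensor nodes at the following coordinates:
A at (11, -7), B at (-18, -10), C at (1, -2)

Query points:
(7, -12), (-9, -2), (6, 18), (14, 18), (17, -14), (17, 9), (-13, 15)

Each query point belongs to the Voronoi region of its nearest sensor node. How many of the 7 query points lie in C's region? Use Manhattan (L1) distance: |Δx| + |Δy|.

(7, -12) — d to each: A:9, B:27, C:16 → nearest is A
(-9, -2) — d to each: A:25, B:17, C:10 → nearest is C
(6, 18) — d to each: A:30, B:52, C:25 → nearest is C
(14, 18) — d to each: A:28, B:60, C:33 → nearest is A
(17, -14) — d to each: A:13, B:39, C:28 → nearest is A
(17, 9) — d to each: A:22, B:54, C:27 → nearest is A
(-13, 15) — d to each: A:46, B:30, C:31 → nearest is B
2 of the 7 points have C as nearest.

2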